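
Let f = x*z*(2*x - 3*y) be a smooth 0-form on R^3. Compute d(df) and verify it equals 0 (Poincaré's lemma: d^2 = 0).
d(df) = 0

Step 1: df = sum_i (∂f/∂x_i) dx_i = (z*(4*x - 3*y)) dx + (-3*x*z) dy + (x*(2*x - 3*y)) dz.
Step 2: Apply d again. Using the 1-form formula, the coefficient of dx ∧ dy in d(df) is ∂^2 f/∂x ∂y - ∂^2 f/∂y ∂x = (-3*z) - (-3*z) = 0 (equality of mixed partials for smooth f).
Similarly for dx ∧ dz and dy ∧ dz — all coefficients vanish. So d(df) = 0.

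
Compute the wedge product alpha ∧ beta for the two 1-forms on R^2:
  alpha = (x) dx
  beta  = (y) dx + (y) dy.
alpha ∧ beta = (x*y) dx ∧ dy

Distribute the wedge, using dx_i ∧ dx_j = -dx_j ∧ dx_i and dx_i ∧ dx_i = 0. For each pair (i, j) with i < j, the coefficient of dx_i ∧ dx_j in alpha ∧ beta is (alpha_i * beta_j - alpha_j * beta_i). Collecting: alpha ∧ beta = (x*y) dx ∧ dy.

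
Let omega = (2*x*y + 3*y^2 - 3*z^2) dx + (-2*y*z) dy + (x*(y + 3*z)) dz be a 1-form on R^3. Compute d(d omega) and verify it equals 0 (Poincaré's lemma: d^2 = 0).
d(d omega) = 0

Step 1: d omega = sum_{i<j} (∂f_j/∂x_i - ∂f_i/∂x_j) dx_i ∧ dx_j:
  coeff of dx ∧ dy: -2*x - 6*y
  coeff of dx ∧ dz: y + 9*z
  coeff of dy ∧ dz: x + 2*y
Step 2: Apply d again to each 2-form coefficient. The only possible 3-form in R^3 is dx ∧ dy ∧ dz, with coefficient
  ∂(coeff of dy∧dz)/∂x - ∂(coeff of dx∧dz)/∂y + ∂(coeff of dx∧dy)/∂z
  = ∂/∂x (x + 2*y) - ∂/∂y (y + 9*z) + ∂/∂z (-2*x - 6*y).
Each of these terms simplifies to sums of mixed partials that cancel in pairs. The result is 0 (by equality of mixed partials for smooth functions — Schwarz / Clairaut).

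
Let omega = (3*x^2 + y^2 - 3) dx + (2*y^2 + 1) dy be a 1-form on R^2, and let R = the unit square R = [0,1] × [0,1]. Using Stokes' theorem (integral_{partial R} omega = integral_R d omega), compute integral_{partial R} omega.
integral_(partial R) omega = -1

Stokes: integral_partial_R omega = integral_R d omega with d omega = (∂Q/∂x - ∂P/∂y) dx ∧ dy.
  ∂Q/∂x = 0
  ∂P/∂y = 2*y
  integrand = ∂Q/∂x - ∂P/∂y = -2*y.
Integrating over R: integral_0^1 integral_0^1 (-2*y) dx dy = -1.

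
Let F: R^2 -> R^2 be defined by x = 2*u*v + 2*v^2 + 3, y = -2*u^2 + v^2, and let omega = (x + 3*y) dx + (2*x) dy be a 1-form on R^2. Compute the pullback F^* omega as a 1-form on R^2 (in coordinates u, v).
F^* omega = (-28*u^2*v - 12*u*v^2 - 24*u + 10*v^3 + 6*v) du + (-12*u^3 - 20*u^2*v + 26*u*v^2 + 6*u + 28*v^3 + 24*v) dv

Using F^*(f dg) = (f ∘ F) d(g ∘ F), substitute each coordinate x_i by F_i(u, v) in f_i, and replace dx_i by d F_i = (∂F_i/∂u) du + (∂F_i/∂v) dv.
  For the x component: f_1(F) = -6*u^2 + 2*u*v + 5*v^2 + 3; d F_1 = (2*v) du + (2*u + 4*v) dv
  For the y component: f_2(F) = 4*u*v + 4*v^2 + 6; d F_2 = (-4*u) du + (2*v) dv
Combining and collecting du, dv coefficients:
  coeff of du: -28*u^2*v - 12*u*v^2 - 24*u + 10*v^3 + 6*v
  coeff of dv: -12*u^3 - 20*u^2*v + 26*u*v^2 + 6*u + 28*v^3 + 24*v
F^* omega = (-28*u^2*v - 12*u*v^2 - 24*u + 10*v^3 + 6*v) du + (-12*u^3 - 20*u^2*v + 26*u*v^2 + 6*u + 28*v^3 + 24*v) dv.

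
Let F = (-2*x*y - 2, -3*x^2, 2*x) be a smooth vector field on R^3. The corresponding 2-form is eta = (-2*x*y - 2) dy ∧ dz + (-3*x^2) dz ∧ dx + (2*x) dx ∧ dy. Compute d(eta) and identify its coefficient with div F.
d(eta) = (-2*y) dx ∧ dy ∧ dz; div F = -2*y

For a 2-form in R^3 of the form above, applying d gives a 3-form with coefficient ∂P/∂x + ∂Q/∂y + ∂R/∂z:
  ∂P/∂x = -2*y
  ∂Q/∂y = 0
  ∂R/∂z = 0
Sum = -2*y, which is exactly div F.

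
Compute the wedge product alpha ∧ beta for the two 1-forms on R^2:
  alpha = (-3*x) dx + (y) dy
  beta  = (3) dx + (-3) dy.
alpha ∧ beta = (9*x - 3*y) dx ∧ dy

Distribute the wedge, using dx_i ∧ dx_j = -dx_j ∧ dx_i and dx_i ∧ dx_i = 0. For each pair (i, j) with i < j, the coefficient of dx_i ∧ dx_j in alpha ∧ beta is (alpha_i * beta_j - alpha_j * beta_i). Collecting: alpha ∧ beta = (9*x - 3*y) dx ∧ dy.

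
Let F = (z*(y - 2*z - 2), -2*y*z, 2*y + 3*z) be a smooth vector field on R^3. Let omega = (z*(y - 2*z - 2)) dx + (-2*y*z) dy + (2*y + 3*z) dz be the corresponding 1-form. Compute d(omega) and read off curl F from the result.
d(omega) = (2*y + 2) dy ∧ dz + (y - 4*z - 2) dz ∧ dx + (-z) dx ∧ dy; curl F = (2*y + 2, y - 4*z - 2, -z)

d omega = sum_{i<j} (∂f_j/∂x_i - ∂f_i/∂x_j) dx_i ∧ dx_j. Under the identification (dy ∧ dz, dz ∧ dx, dx ∧ dy) ↔ (e_x, e_y, e_z), the coefficients are exactly the components of curl F. Compute:
  ∂R/∂y - ∂Q/∂z = (2) - (-2*y) = 2*y + 2
  ∂P/∂z - ∂R/∂x = (y - 4*z - 2) - (0) = y - 4*z - 2
  ∂Q/∂x - ∂P/∂y = (0) - (z) = -z.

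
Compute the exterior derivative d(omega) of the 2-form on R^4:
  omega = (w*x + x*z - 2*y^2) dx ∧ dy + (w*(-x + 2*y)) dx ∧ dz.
d(omega) = (-2*w + x) dx ∧ dy ∧ dz + (x) dx ∧ dy ∧ dw + (-x + 2*y) dx ∧ dz ∧ dw

For a 2-form omega = sum_{i<j} g_{ij} dx_i ∧ dx_j, the exterior derivative is
  d(omega) = sum_{i<j} d(g_{ij}) ∧ dx_i ∧ dx_j = sum_{i<j, k} (∂g_{ij}/∂x_k) dx_k ∧ dx_i ∧ dx_j.
Expand each term, using dx_k ∧ dx_i ∧ dx_j = sgn(permutation) dx_{(a)} ∧ dx_{(b)} ∧ dx_{(c)} with (a < b < c) sorted:
  d(w*x + x*z - 2*y^2) includes (∂/∂z)(w*x + x*z - 2*y^2) dz = (x) dz, which multiplied by dx ∧ dy gives (x) dx ∧ dy ∧ dz
  d(w*x + x*z - 2*y^2) includes (∂/∂w)(w*x + x*z - 2*y^2) dw = (x) dw, which multiplied by dx ∧ dy gives (x) dx ∧ dy ∧ dw
  d(w*(-x + 2*y)) includes (∂/∂y)(w*(-x + 2*y)) dy = (2*w) dy, which multiplied by dx ∧ dz gives (-2*w) dx ∧ dy ∧ dz
  d(w*(-x + 2*y)) includes (∂/∂w)(w*(-x + 2*y)) dw = (-x + 2*y) dw, which multiplied by dx ∧ dz gives (-x + 2*y) dx ∧ dz ∧ dw
Collecting like 3-forms: d(omega) = (-2*w + x) dx ∧ dy ∧ dz + (x) dx ∧ dy ∧ dw + (-x + 2*y) dx ∧ dz ∧ dw.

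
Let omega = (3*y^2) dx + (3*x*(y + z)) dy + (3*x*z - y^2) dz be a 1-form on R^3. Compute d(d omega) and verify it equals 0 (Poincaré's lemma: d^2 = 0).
d(d omega) = 0

Step 1: d omega = sum_{i<j} (∂f_j/∂x_i - ∂f_i/∂x_j) dx_i ∧ dx_j:
  coeff of dx ∧ dy: -3*y + 3*z
  coeff of dx ∧ dz: 3*z
  coeff of dy ∧ dz: -3*x - 2*y
Step 2: Apply d again to each 2-form coefficient. The only possible 3-form in R^3 is dx ∧ dy ∧ dz, with coefficient
  ∂(coeff of dy∧dz)/∂x - ∂(coeff of dx∧dz)/∂y + ∂(coeff of dx∧dy)/∂z
  = ∂/∂x (-3*x - 2*y) - ∂/∂y (3*z) + ∂/∂z (-3*y + 3*z).
Each of these terms simplifies to sums of mixed partials that cancel in pairs. The result is 0 (by equality of mixed partials for smooth functions — Schwarz / Clairaut).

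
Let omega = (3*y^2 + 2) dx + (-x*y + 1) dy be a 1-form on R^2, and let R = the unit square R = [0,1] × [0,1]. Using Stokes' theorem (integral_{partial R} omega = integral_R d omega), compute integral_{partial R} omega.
integral_(partial R) omega = -7/2

Stokes: integral_partial_R omega = integral_R d omega with d omega = (∂Q/∂x - ∂P/∂y) dx ∧ dy.
  ∂Q/∂x = -y
  ∂P/∂y = 6*y
  integrand = ∂Q/∂x - ∂P/∂y = -7*y.
Integrating over R: integral_0^1 integral_0^1 (-7*y) dx dy = -7/2.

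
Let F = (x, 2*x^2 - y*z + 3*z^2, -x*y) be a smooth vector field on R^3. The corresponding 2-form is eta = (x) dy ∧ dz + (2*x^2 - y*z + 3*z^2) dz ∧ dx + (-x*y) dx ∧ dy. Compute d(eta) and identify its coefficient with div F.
d(eta) = (1 - z) dx ∧ dy ∧ dz; div F = 1 - z

For a 2-form in R^3 of the form above, applying d gives a 3-form with coefficient ∂P/∂x + ∂Q/∂y + ∂R/∂z:
  ∂P/∂x = 1
  ∂Q/∂y = -z
  ∂R/∂z = 0
Sum = 1 - z, which is exactly div F.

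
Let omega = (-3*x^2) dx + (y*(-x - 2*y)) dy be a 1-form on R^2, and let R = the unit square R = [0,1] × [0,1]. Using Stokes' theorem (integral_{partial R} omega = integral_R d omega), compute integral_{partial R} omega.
integral_(partial R) omega = -1/2

Stokes: integral_partial_R omega = integral_R d omega with d omega = (∂Q/∂x - ∂P/∂y) dx ∧ dy.
  ∂Q/∂x = -y
  ∂P/∂y = 0
  integrand = ∂Q/∂x - ∂P/∂y = -y.
Integrating over R: integral_0^1 integral_0^1 (-y) dx dy = -1/2.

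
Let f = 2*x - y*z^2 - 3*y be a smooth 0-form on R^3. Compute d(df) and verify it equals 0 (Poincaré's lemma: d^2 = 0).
d(df) = 0

Step 1: df = sum_i (∂f/∂x_i) dx_i = (2) dx + (-z^2 - 3) dy + (-2*y*z) dz.
Step 2: Apply d again. Using the 1-form formula, the coefficient of dx ∧ dy in d(df) is ∂^2 f/∂x ∂y - ∂^2 f/∂y ∂x = (0) - (0) = 0 (equality of mixed partials for smooth f).
Similarly for dx ∧ dz and dy ∧ dz — all coefficients vanish. So d(df) = 0.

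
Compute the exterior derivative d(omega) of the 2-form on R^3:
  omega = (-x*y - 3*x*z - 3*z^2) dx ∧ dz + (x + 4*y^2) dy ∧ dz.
d(omega) = (x + 1) dx ∧ dy ∧ dz

For a 2-form omega = sum_{i<j} g_{ij} dx_i ∧ dx_j, the exterior derivative is
  d(omega) = sum_{i<j} d(g_{ij}) ∧ dx_i ∧ dx_j = sum_{i<j, k} (∂g_{ij}/∂x_k) dx_k ∧ dx_i ∧ dx_j.
Expand each term, using dx_k ∧ dx_i ∧ dx_j = sgn(permutation) dx_{(a)} ∧ dx_{(b)} ∧ dx_{(c)} with (a < b < c) sorted:
  d(-x*y - 3*x*z - 3*z^2) includes (∂/∂y)(-x*y - 3*x*z - 3*z^2) dy = (-x) dy, which multiplied by dx ∧ dz gives (x) dx ∧ dy ∧ dz
  d(x + 4*y^2) includes (∂/∂x)(x + 4*y^2) dx = (1) dx, which multiplied by dy ∧ dz gives (1) dx ∧ dy ∧ dz
Collecting like 3-forms: d(omega) = (x + 1) dx ∧ dy ∧ dz.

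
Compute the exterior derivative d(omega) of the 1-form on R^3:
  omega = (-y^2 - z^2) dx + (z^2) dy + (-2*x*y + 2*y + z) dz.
d(omega) = (2*y) dx ∧ dy + (-2*y + 2*z) dx ∧ dz + (-2*x - 2*z + 2) dy ∧ dz

For a 1-form omega = sum_i f_i dx_i, the exterior derivative is
  d(omega) = sum_{i < j} (∂f_j/∂x_i - ∂f_i/∂x_j) dx_i ∧ dx_j.
  coefficient of dx ∧ dy: ∂f_2/∂x - ∂f_1/∂y = ∂(z^2)/∂x - ∂(-y^2 - z^2)/∂y = 2*y
  coefficient of dx ∧ dz: ∂f_3/∂x - ∂f_1/∂z = ∂(-2*x*y + 2*y + z)/∂x - ∂(-y^2 - z^2)/∂z = -2*y + 2*z
  coefficient of dy ∧ dz: ∂f_3/∂y - ∂f_2/∂z = ∂(-2*x*y + 2*y + z)/∂y - ∂(z^2)/∂z = -2*x - 2*z + 2
Assembling: d(omega) = (2*y) dx ∧ dy + (-2*y + 2*z) dx ∧ dz + (-2*x - 2*z + 2) dy ∧ dz.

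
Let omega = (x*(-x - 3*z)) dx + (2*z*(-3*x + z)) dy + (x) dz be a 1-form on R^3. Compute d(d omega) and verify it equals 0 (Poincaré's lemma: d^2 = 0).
d(d omega) = 0

Step 1: d omega = sum_{i<j} (∂f_j/∂x_i - ∂f_i/∂x_j) dx_i ∧ dx_j:
  coeff of dx ∧ dy: -6*z
  coeff of dx ∧ dz: 3*x + 1
  coeff of dy ∧ dz: 6*x - 4*z
Step 2: Apply d again to each 2-form coefficient. The only possible 3-form in R^3 is dx ∧ dy ∧ dz, with coefficient
  ∂(coeff of dy∧dz)/∂x - ∂(coeff of dx∧dz)/∂y + ∂(coeff of dx∧dy)/∂z
  = ∂/∂x (6*x - 4*z) - ∂/∂y (3*x + 1) + ∂/∂z (-6*z).
Each of these terms simplifies to sums of mixed partials that cancel in pairs. The result is 0 (by equality of mixed partials for smooth functions — Schwarz / Clairaut).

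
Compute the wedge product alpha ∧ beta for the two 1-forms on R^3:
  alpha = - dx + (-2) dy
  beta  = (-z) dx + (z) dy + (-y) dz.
alpha ∧ beta = (-3*z) dx ∧ dy + (y) dx ∧ dz + (2*y) dy ∧ dz

Distribute the wedge, using dx_i ∧ dx_j = -dx_j ∧ dx_i and dx_i ∧ dx_i = 0. For each pair (i, j) with i < j, the coefficient of dx_i ∧ dx_j in alpha ∧ beta is (alpha_i * beta_j - alpha_j * beta_i). Collecting: alpha ∧ beta = (-3*z) dx ∧ dy + (y) dx ∧ dz + (2*y) dy ∧ dz.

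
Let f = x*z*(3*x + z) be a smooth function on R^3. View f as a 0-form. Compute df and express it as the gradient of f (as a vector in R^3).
df = (z*(6*x + z)) dx + (0) dy + (x*(3*x + 2*z)) dz; grad f = (z*(6*x + z), 0, x*(3*x + 2*z))

For a 0-form f, d f = (∂f/∂x) dx + (∂f/∂y) dy + (∂f/∂z) dz. The components of the vector representation are exactly the entries of grad f in Cartesian coordinates:
  ∂f/∂x = z*(6*x + z)
  ∂f/∂y = 0
  ∂f/∂z = x*(3*x + 2*z).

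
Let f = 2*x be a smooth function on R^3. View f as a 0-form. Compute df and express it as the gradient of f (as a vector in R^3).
df = (2) dx + (0) dy + (0) dz; grad f = (2, 0, 0)

For a 0-form f, d f = (∂f/∂x) dx + (∂f/∂y) dy + (∂f/∂z) dz. The components of the vector representation are exactly the entries of grad f in Cartesian coordinates:
  ∂f/∂x = 2
  ∂f/∂y = 0
  ∂f/∂z = 0.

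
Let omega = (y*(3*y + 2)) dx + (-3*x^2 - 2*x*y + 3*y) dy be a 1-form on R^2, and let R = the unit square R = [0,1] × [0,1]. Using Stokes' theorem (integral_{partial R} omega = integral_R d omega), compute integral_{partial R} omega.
integral_(partial R) omega = -9

Stokes: integral_partial_R omega = integral_R d omega with d omega = (∂Q/∂x - ∂P/∂y) dx ∧ dy.
  ∂Q/∂x = -6*x - 2*y
  ∂P/∂y = 6*y + 2
  integrand = ∂Q/∂x - ∂P/∂y = -6*x - 8*y - 2.
Integrating over R: integral_0^1 integral_0^1 (-6*x - 8*y - 2) dx dy = -9.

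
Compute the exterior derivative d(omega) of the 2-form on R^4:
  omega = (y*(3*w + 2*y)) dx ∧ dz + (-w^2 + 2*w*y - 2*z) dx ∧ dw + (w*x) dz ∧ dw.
d(omega) = (-3*w - 4*y) dx ∧ dy ∧ dz + (w + 3*y + 2) dx ∧ dz ∧ dw + (-2*w) dx ∧ dy ∧ dw

For a 2-form omega = sum_{i<j} g_{ij} dx_i ∧ dx_j, the exterior derivative is
  d(omega) = sum_{i<j} d(g_{ij}) ∧ dx_i ∧ dx_j = sum_{i<j, k} (∂g_{ij}/∂x_k) dx_k ∧ dx_i ∧ dx_j.
Expand each term, using dx_k ∧ dx_i ∧ dx_j = sgn(permutation) dx_{(a)} ∧ dx_{(b)} ∧ dx_{(c)} with (a < b < c) sorted:
  d(y*(3*w + 2*y)) includes (∂/∂y)(y*(3*w + 2*y)) dy = (3*w + 4*y) dy, which multiplied by dx ∧ dz gives (-3*w - 4*y) dx ∧ dy ∧ dz
  d(y*(3*w + 2*y)) includes (∂/∂w)(y*(3*w + 2*y)) dw = (3*y) dw, which multiplied by dx ∧ dz gives (3*y) dx ∧ dz ∧ dw
  d(-w^2 + 2*w*y - 2*z) includes (∂/∂y)(-w^2 + 2*w*y - 2*z) dy = (2*w) dy, which multiplied by dx ∧ dw gives (-2*w) dx ∧ dy ∧ dw
  d(-w^2 + 2*w*y - 2*z) includes (∂/∂z)(-w^2 + 2*w*y - 2*z) dz = (-2) dz, which multiplied by dx ∧ dw gives (2) dx ∧ dz ∧ dw
  d(w*x) includes (∂/∂x)(w*x) dx = (w) dx, which multiplied by dz ∧ dw gives (w) dx ∧ dz ∧ dw
Collecting like 3-forms: d(omega) = (-3*w - 4*y) dx ∧ dy ∧ dz + (w + 3*y + 2) dx ∧ dz ∧ dw + (-2*w) dx ∧ dy ∧ dw.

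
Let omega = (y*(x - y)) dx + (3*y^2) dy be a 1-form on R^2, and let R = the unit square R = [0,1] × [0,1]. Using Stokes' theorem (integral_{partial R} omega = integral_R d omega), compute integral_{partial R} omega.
integral_(partial R) omega = 1/2

Stokes: integral_partial_R omega = integral_R d omega with d omega = (∂Q/∂x - ∂P/∂y) dx ∧ dy.
  ∂Q/∂x = 0
  ∂P/∂y = x - 2*y
  integrand = ∂Q/∂x - ∂P/∂y = -x + 2*y.
Integrating over R: integral_0^1 integral_0^1 (-x + 2*y) dx dy = 1/2.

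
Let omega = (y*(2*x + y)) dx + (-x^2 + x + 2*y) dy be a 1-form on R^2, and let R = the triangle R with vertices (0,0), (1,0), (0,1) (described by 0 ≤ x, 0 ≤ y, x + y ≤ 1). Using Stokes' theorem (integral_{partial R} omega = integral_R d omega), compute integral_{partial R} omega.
integral_(partial R) omega = -1/2

Stokes: integral_partial_R omega = integral_R d omega with d omega = (∂Q/∂x - ∂P/∂y) dx ∧ dy.
  ∂Q/∂x = 1 - 2*x
  ∂P/∂y = 2*x + 2*y
  integrand = ∂Q/∂x - ∂P/∂y = -4*x - 2*y + 1.
Integrating over R: integral_0^1 integral_0^{1-x} (-4*x - 2*y + 1) dy dx = -1/2.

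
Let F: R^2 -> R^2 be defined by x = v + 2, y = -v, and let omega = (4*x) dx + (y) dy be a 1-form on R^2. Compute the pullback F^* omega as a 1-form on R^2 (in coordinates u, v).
F^* omega = (5*v + 8) dv

Using F^*(f dg) = (f ∘ F) d(g ∘ F), substitute each coordinate x_i by F_i(u, v) in f_i, and replace dx_i by d F_i = (∂F_i/∂u) du + (∂F_i/∂v) dv.
  For the x component: f_1(F) = 4*v + 8; d F_1 = (0) du + (1) dv
  For the y component: f_2(F) = -v; d F_2 = (0) du + (-1) dv
Combining and collecting du, dv coefficients:
  coeff of du: 0
  coeff of dv: 5*v + 8
F^* omega = (5*v + 8) dv.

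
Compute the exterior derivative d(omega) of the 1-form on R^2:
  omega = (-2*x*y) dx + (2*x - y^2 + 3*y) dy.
d(omega) = (2*x + 2) dx ∧ dy

For a 1-form omega = sum_i f_i dx_i, the exterior derivative is
  d(omega) = sum_{i < j} (∂f_j/∂x_i - ∂f_i/∂x_j) dx_i ∧ dx_j.
  coefficient of dx ∧ dy: ∂f_2/∂x - ∂f_1/∂y = ∂(2*x - y^2 + 3*y)/∂x - ∂(-2*x*y)/∂y = 2*x + 2
Assembling: d(omega) = (2*x + 2) dx ∧ dy.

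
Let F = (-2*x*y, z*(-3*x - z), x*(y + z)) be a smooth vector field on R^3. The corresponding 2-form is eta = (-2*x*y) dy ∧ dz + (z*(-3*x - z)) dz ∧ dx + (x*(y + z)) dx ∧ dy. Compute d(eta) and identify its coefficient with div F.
d(eta) = (x - 2*y) dx ∧ dy ∧ dz; div F = x - 2*y

For a 2-form in R^3 of the form above, applying d gives a 3-form with coefficient ∂P/∂x + ∂Q/∂y + ∂R/∂z:
  ∂P/∂x = -2*y
  ∂Q/∂y = 0
  ∂R/∂z = x
Sum = x - 2*y, which is exactly div F.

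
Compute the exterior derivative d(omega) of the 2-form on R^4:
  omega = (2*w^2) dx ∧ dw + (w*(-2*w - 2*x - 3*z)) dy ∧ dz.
d(omega) = (-2*w) dx ∧ dy ∧ dz + (-4*w - 2*x - 3*z) dy ∧ dz ∧ dw

For a 2-form omega = sum_{i<j} g_{ij} dx_i ∧ dx_j, the exterior derivative is
  d(omega) = sum_{i<j} d(g_{ij}) ∧ dx_i ∧ dx_j = sum_{i<j, k} (∂g_{ij}/∂x_k) dx_k ∧ dx_i ∧ dx_j.
Expand each term, using dx_k ∧ dx_i ∧ dx_j = sgn(permutation) dx_{(a)} ∧ dx_{(b)} ∧ dx_{(c)} with (a < b < c) sorted:
  d(w*(-2*w - 2*x - 3*z)) includes (∂/∂x)(w*(-2*w - 2*x - 3*z)) dx = (-2*w) dx, which multiplied by dy ∧ dz gives (-2*w) dx ∧ dy ∧ dz
  d(w*(-2*w - 2*x - 3*z)) includes (∂/∂w)(w*(-2*w - 2*x - 3*z)) dw = (-4*w - 2*x - 3*z) dw, which multiplied by dy ∧ dz gives (-4*w - 2*x - 3*z) dy ∧ dz ∧ dw
Collecting like 3-forms: d(omega) = (-2*w) dx ∧ dy ∧ dz + (-4*w - 2*x - 3*z) dy ∧ dz ∧ dw.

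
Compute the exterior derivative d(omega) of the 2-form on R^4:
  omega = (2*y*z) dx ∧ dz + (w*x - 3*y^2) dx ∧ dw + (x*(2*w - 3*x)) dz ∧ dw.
d(omega) = (-2*z) dx ∧ dy ∧ dz + (6*y) dx ∧ dy ∧ dw + (2*w - 6*x) dx ∧ dz ∧ dw

For a 2-form omega = sum_{i<j} g_{ij} dx_i ∧ dx_j, the exterior derivative is
  d(omega) = sum_{i<j} d(g_{ij}) ∧ dx_i ∧ dx_j = sum_{i<j, k} (∂g_{ij}/∂x_k) dx_k ∧ dx_i ∧ dx_j.
Expand each term, using dx_k ∧ dx_i ∧ dx_j = sgn(permutation) dx_{(a)} ∧ dx_{(b)} ∧ dx_{(c)} with (a < b < c) sorted:
  d(2*y*z) includes (∂/∂y)(2*y*z) dy = (2*z) dy, which multiplied by dx ∧ dz gives (-2*z) dx ∧ dy ∧ dz
  d(w*x - 3*y^2) includes (∂/∂y)(w*x - 3*y^2) dy = (-6*y) dy, which multiplied by dx ∧ dw gives (6*y) dx ∧ dy ∧ dw
  d(x*(2*w - 3*x)) includes (∂/∂x)(x*(2*w - 3*x)) dx = (2*w - 6*x) dx, which multiplied by dz ∧ dw gives (2*w - 6*x) dx ∧ dz ∧ dw
Collecting like 3-forms: d(omega) = (-2*z) dx ∧ dy ∧ dz + (6*y) dx ∧ dy ∧ dw + (2*w - 6*x) dx ∧ dz ∧ dw.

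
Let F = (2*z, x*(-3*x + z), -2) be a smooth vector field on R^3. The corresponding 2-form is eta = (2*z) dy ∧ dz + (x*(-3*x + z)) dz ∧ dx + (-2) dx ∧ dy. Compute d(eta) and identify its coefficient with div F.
d(eta) = (0) dx ∧ dy ∧ dz; div F = 0

For a 2-form in R^3 of the form above, applying d gives a 3-form with coefficient ∂P/∂x + ∂Q/∂y + ∂R/∂z:
  ∂P/∂x = 0
  ∂Q/∂y = 0
  ∂R/∂z = 0
Sum = 0, which is exactly div F.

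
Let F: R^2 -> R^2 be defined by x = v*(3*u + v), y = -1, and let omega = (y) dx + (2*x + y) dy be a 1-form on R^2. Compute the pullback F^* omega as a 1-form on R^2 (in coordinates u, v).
F^* omega = (-3*v) du + (-3*u - 2*v) dv

Using F^*(f dg) = (f ∘ F) d(g ∘ F), substitute each coordinate x_i by F_i(u, v) in f_i, and replace dx_i by d F_i = (∂F_i/∂u) du + (∂F_i/∂v) dv.
  For the x component: f_1(F) = -1; d F_1 = (3*v) du + (3*u + 2*v) dv
  For the y component: f_2(F) = 6*u*v + 2*v^2 - 1; d F_2 = (0) du + (0) dv
Combining and collecting du, dv coefficients:
  coeff of du: -3*v
  coeff of dv: -3*u - 2*v
F^* omega = (-3*v) du + (-3*u - 2*v) dv.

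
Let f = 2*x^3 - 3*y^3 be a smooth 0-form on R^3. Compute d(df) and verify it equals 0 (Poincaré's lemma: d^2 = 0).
d(df) = 0

Step 1: df = sum_i (∂f/∂x_i) dx_i = (6*x^2) dx + (-9*y^2) dy + (0) dz.
Step 2: Apply d again. Using the 1-form formula, the coefficient of dx ∧ dy in d(df) is ∂^2 f/∂x ∂y - ∂^2 f/∂y ∂x = (0) - (0) = 0 (equality of mixed partials for smooth f).
Similarly for dx ∧ dz and dy ∧ dz — all coefficients vanish. So d(df) = 0.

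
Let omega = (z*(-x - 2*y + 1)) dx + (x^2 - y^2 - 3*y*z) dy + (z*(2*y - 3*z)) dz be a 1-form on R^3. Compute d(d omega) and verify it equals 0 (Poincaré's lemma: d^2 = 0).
d(d omega) = 0

Step 1: d omega = sum_{i<j} (∂f_j/∂x_i - ∂f_i/∂x_j) dx_i ∧ dx_j:
  coeff of dx ∧ dy: 2*x + 2*z
  coeff of dx ∧ dz: x + 2*y - 1
  coeff of dy ∧ dz: 3*y + 2*z
Step 2: Apply d again to each 2-form coefficient. The only possible 3-form in R^3 is dx ∧ dy ∧ dz, with coefficient
  ∂(coeff of dy∧dz)/∂x - ∂(coeff of dx∧dz)/∂y + ∂(coeff of dx∧dy)/∂z
  = ∂/∂x (3*y + 2*z) - ∂/∂y (x + 2*y - 1) + ∂/∂z (2*x + 2*z).
Each of these terms simplifies to sums of mixed partials that cancel in pairs. The result is 0 (by equality of mixed partials for smooth functions — Schwarz / Clairaut).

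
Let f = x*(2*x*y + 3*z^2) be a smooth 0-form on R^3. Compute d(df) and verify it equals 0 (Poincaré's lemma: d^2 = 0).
d(df) = 0

Step 1: df = sum_i (∂f/∂x_i) dx_i = (4*x*y + 3*z^2) dx + (2*x^2) dy + (6*x*z) dz.
Step 2: Apply d again. Using the 1-form formula, the coefficient of dx ∧ dy in d(df) is ∂^2 f/∂x ∂y - ∂^2 f/∂y ∂x = (4*x) - (4*x) = 0 (equality of mixed partials for smooth f).
Similarly for dx ∧ dz and dy ∧ dz — all coefficients vanish. So d(df) = 0.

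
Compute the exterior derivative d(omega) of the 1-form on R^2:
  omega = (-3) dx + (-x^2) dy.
d(omega) = (-2*x) dx ∧ dy

For a 1-form omega = sum_i f_i dx_i, the exterior derivative is
  d(omega) = sum_{i < j} (∂f_j/∂x_i - ∂f_i/∂x_j) dx_i ∧ dx_j.
  coefficient of dx ∧ dy: ∂f_2/∂x - ∂f_1/∂y = ∂(-x^2)/∂x - ∂(-3)/∂y = -2*x
Assembling: d(omega) = (-2*x) dx ∧ dy.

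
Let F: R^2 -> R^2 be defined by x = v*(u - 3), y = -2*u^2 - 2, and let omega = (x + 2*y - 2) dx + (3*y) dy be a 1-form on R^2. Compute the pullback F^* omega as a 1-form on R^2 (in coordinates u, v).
F^* omega = (24*u^3 - 4*u^2*v + u*v^2 + 24*u - 3*v^2 - 6*v) du + (-4*u^3 + u^2*v + 12*u^2 - 6*u*v - 6*u + 9*v + 18) dv

Using F^*(f dg) = (f ∘ F) d(g ∘ F), substitute each coordinate x_i by F_i(u, v) in f_i, and replace dx_i by d F_i = (∂F_i/∂u) du + (∂F_i/∂v) dv.
  For the x component: f_1(F) = -4*u^2 + u*v - 3*v - 6; d F_1 = (v) du + (u - 3) dv
  For the y component: f_2(F) = -6*u^2 - 6; d F_2 = (-4*u) du + (0) dv
Combining and collecting du, dv coefficients:
  coeff of du: 24*u^3 - 4*u^2*v + u*v^2 + 24*u - 3*v^2 - 6*v
  coeff of dv: -4*u^3 + u^2*v + 12*u^2 - 6*u*v - 6*u + 9*v + 18
F^* omega = (24*u^3 - 4*u^2*v + u*v^2 + 24*u - 3*v^2 - 6*v) du + (-4*u^3 + u^2*v + 12*u^2 - 6*u*v - 6*u + 9*v + 18) dv.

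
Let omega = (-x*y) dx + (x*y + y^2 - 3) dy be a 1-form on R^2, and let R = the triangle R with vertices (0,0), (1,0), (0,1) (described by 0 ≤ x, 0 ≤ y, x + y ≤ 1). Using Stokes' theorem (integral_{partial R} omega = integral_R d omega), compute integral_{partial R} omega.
integral_(partial R) omega = 1/3

Stokes: integral_partial_R omega = integral_R d omega with d omega = (∂Q/∂x - ∂P/∂y) dx ∧ dy.
  ∂Q/∂x = y
  ∂P/∂y = -x
  integrand = ∂Q/∂x - ∂P/∂y = x + y.
Integrating over R: integral_0^1 integral_0^{1-x} (x + y) dy dx = 1/3.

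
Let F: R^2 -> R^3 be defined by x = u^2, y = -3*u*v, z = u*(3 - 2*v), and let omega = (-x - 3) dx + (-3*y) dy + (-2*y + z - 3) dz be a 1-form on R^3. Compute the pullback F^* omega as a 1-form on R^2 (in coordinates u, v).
F^* omega = (-2*u^3 - 35*u*v^2 + 6*u*v + 3*u + 6*v - 9) du + (u*(-35*u*v - 6*u + 6)) dv

Using F^*(f dg) = (f ∘ F) d(g ∘ F), substitute each coordinate x_i by F_i(u, v) in f_i, and replace dx_i by d F_i = (∂F_i/∂u) du + (∂F_i/∂v) dv.
  For the x component: f_1(F) = -u^2 - 3; d F_1 = (2*u) du + (0) dv
  For the y component: f_2(F) = 9*u*v; d F_2 = (-3*v) du + (-3*u) dv
  For the z component: f_3(F) = 4*u*v + 3*u - 3; d F_3 = (3 - 2*v) du + (-2*u) dv
Combining and collecting du, dv coefficients:
  coeff of du: -2*u^3 - 35*u*v^2 + 6*u*v + 3*u + 6*v - 9
  coeff of dv: u*(-35*u*v - 6*u + 6)
F^* omega = (-2*u^3 - 35*u*v^2 + 6*u*v + 3*u + 6*v - 9) du + (u*(-35*u*v - 6*u + 6)) dv.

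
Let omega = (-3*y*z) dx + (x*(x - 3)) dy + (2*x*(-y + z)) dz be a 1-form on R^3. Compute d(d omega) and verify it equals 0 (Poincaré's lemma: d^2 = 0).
d(d omega) = 0

Step 1: d omega = sum_{i<j} (∂f_j/∂x_i - ∂f_i/∂x_j) dx_i ∧ dx_j:
  coeff of dx ∧ dy: 2*x + 3*z - 3
  coeff of dx ∧ dz: y + 2*z
  coeff of dy ∧ dz: -2*x
Step 2: Apply d again to each 2-form coefficient. The only possible 3-form in R^3 is dx ∧ dy ∧ dz, with coefficient
  ∂(coeff of dy∧dz)/∂x - ∂(coeff of dx∧dz)/∂y + ∂(coeff of dx∧dy)/∂z
  = ∂/∂x (-2*x) - ∂/∂y (y + 2*z) + ∂/∂z (2*x + 3*z - 3).
Each of these terms simplifies to sums of mixed partials that cancel in pairs. The result is 0 (by equality of mixed partials for smooth functions — Schwarz / Clairaut).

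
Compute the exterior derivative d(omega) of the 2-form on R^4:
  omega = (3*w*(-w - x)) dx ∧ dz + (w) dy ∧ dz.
d(omega) = (-6*w - 3*x) dx ∧ dz ∧ dw + (1) dy ∧ dz ∧ dw

For a 2-form omega = sum_{i<j} g_{ij} dx_i ∧ dx_j, the exterior derivative is
  d(omega) = sum_{i<j} d(g_{ij}) ∧ dx_i ∧ dx_j = sum_{i<j, k} (∂g_{ij}/∂x_k) dx_k ∧ dx_i ∧ dx_j.
Expand each term, using dx_k ∧ dx_i ∧ dx_j = sgn(permutation) dx_{(a)} ∧ dx_{(b)} ∧ dx_{(c)} with (a < b < c) sorted:
  d(3*w*(-w - x)) includes (∂/∂w)(3*w*(-w - x)) dw = (-6*w - 3*x) dw, which multiplied by dx ∧ dz gives (-6*w - 3*x) dx ∧ dz ∧ dw
  d(w) includes (∂/∂w)(w) dw = (1) dw, which multiplied by dy ∧ dz gives (1) dy ∧ dz ∧ dw
Collecting like 3-forms: d(omega) = (-6*w - 3*x) dx ∧ dz ∧ dw + (1) dy ∧ dz ∧ dw.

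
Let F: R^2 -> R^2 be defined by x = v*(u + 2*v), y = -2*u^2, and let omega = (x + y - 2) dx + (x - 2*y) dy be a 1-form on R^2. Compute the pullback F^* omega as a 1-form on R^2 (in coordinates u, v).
F^* omega = (-16*u^3 - 6*u^2*v - 7*u*v^2 + 2*v^3 - 2*v) du + (-2*u^3 - 7*u^2*v + 6*u*v^2 - 2*u + 8*v^3 - 8*v) dv

Using F^*(f dg) = (f ∘ F) d(g ∘ F), substitute each coordinate x_i by F_i(u, v) in f_i, and replace dx_i by d F_i = (∂F_i/∂u) du + (∂F_i/∂v) dv.
  For the x component: f_1(F) = -2*u^2 + u*v + 2*v^2 - 2; d F_1 = (v) du + (u + 4*v) dv
  For the y component: f_2(F) = 4*u^2 + u*v + 2*v^2; d F_2 = (-4*u) du + (0) dv
Combining and collecting du, dv coefficients:
  coeff of du: -16*u^3 - 6*u^2*v - 7*u*v^2 + 2*v^3 - 2*v
  coeff of dv: -2*u^3 - 7*u^2*v + 6*u*v^2 - 2*u + 8*v^3 - 8*v
F^* omega = (-16*u^3 - 6*u^2*v - 7*u*v^2 + 2*v^3 - 2*v) du + (-2*u^3 - 7*u^2*v + 6*u*v^2 - 2*u + 8*v^3 - 8*v) dv.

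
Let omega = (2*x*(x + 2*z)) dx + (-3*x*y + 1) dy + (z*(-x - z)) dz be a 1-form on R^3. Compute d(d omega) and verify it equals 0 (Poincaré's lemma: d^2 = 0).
d(d omega) = 0

Step 1: d omega = sum_{i<j} (∂f_j/∂x_i - ∂f_i/∂x_j) dx_i ∧ dx_j:
  coeff of dx ∧ dy: -3*y
  coeff of dx ∧ dz: -4*x - z
  coeff of dy ∧ dz: 0
Step 2: Apply d again to each 2-form coefficient. The only possible 3-form in R^3 is dx ∧ dy ∧ dz, with coefficient
  ∂(coeff of dy∧dz)/∂x - ∂(coeff of dx∧dz)/∂y + ∂(coeff of dx∧dy)/∂z
  = ∂/∂x (0) - ∂/∂y (-4*x - z) + ∂/∂z (-3*y).
Each of these terms simplifies to sums of mixed partials that cancel in pairs. The result is 0 (by equality of mixed partials for smooth functions — Schwarz / Clairaut).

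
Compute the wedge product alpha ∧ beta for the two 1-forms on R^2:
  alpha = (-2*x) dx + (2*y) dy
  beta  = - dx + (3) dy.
alpha ∧ beta = (-6*x + 2*y) dx ∧ dy

Distribute the wedge, using dx_i ∧ dx_j = -dx_j ∧ dx_i and dx_i ∧ dx_i = 0. For each pair (i, j) with i < j, the coefficient of dx_i ∧ dx_j in alpha ∧ beta is (alpha_i * beta_j - alpha_j * beta_i). Collecting: alpha ∧ beta = (-6*x + 2*y) dx ∧ dy.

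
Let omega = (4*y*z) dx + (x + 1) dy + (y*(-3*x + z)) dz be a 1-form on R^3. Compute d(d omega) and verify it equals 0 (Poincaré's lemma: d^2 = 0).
d(d omega) = 0

Step 1: d omega = sum_{i<j} (∂f_j/∂x_i - ∂f_i/∂x_j) dx_i ∧ dx_j:
  coeff of dx ∧ dy: 1 - 4*z
  coeff of dx ∧ dz: -7*y
  coeff of dy ∧ dz: -3*x + z
Step 2: Apply d again to each 2-form coefficient. The only possible 3-form in R^3 is dx ∧ dy ∧ dz, with coefficient
  ∂(coeff of dy∧dz)/∂x - ∂(coeff of dx∧dz)/∂y + ∂(coeff of dx∧dy)/∂z
  = ∂/∂x (-3*x + z) - ∂/∂y (-7*y) + ∂/∂z (1 - 4*z).
Each of these terms simplifies to sums of mixed partials that cancel in pairs. The result is 0 (by equality of mixed partials for smooth functions — Schwarz / Clairaut).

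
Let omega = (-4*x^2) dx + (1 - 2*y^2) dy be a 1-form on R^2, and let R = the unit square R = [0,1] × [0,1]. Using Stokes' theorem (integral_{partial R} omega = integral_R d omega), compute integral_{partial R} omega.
integral_(partial R) omega = 0

Stokes: integral_partial_R omega = integral_R d omega with d omega = (∂Q/∂x - ∂P/∂y) dx ∧ dy.
  ∂Q/∂x = 0
  ∂P/∂y = 0
  integrand = ∂Q/∂x - ∂P/∂y = 0.
Integrating over R: integral_0^1 integral_0^1 (0) dx dy = 0.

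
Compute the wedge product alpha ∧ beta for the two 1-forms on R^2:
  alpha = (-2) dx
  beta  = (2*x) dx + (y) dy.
alpha ∧ beta = (-2*y) dx ∧ dy

Distribute the wedge, using dx_i ∧ dx_j = -dx_j ∧ dx_i and dx_i ∧ dx_i = 0. For each pair (i, j) with i < j, the coefficient of dx_i ∧ dx_j in alpha ∧ beta is (alpha_i * beta_j - alpha_j * beta_i). Collecting: alpha ∧ beta = (-2*y) dx ∧ dy.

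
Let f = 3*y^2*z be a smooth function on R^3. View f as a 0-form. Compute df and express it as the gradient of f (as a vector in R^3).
df = (0) dx + (6*y*z) dy + (3*y^2) dz; grad f = (0, 6*y*z, 3*y^2)

For a 0-form f, d f = (∂f/∂x) dx + (∂f/∂y) dy + (∂f/∂z) dz. The components of the vector representation are exactly the entries of grad f in Cartesian coordinates:
  ∂f/∂x = 0
  ∂f/∂y = 6*y*z
  ∂f/∂z = 3*y^2.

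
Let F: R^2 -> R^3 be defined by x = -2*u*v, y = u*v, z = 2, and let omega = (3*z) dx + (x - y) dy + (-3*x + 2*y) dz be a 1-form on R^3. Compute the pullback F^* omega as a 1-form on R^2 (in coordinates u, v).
F^* omega = (3*v*(-u*v - 4)) du + (3*u*(-u*v - 4)) dv

Using F^*(f dg) = (f ∘ F) d(g ∘ F), substitute each coordinate x_i by F_i(u, v) in f_i, and replace dx_i by d F_i = (∂F_i/∂u) du + (∂F_i/∂v) dv.
  For the x component: f_1(F) = 6; d F_1 = (-2*v) du + (-2*u) dv
  For the y component: f_2(F) = -3*u*v; d F_2 = (v) du + (u) dv
  For the z component: f_3(F) = 8*u*v; d F_3 = (0) du + (0) dv
Combining and collecting du, dv coefficients:
  coeff of du: 3*v*(-u*v - 4)
  coeff of dv: 3*u*(-u*v - 4)
F^* omega = (3*v*(-u*v - 4)) du + (3*u*(-u*v - 4)) dv.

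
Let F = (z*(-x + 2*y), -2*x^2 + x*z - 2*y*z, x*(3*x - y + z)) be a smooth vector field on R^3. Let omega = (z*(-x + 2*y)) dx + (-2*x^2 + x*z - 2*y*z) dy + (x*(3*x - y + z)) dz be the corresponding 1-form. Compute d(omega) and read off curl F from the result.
d(omega) = (-2*x + 2*y) dy ∧ dz + (-7*x + 3*y - z) dz ∧ dx + (-4*x - z) dx ∧ dy; curl F = (-2*x + 2*y, -7*x + 3*y - z, -4*x - z)

d omega = sum_{i<j} (∂f_j/∂x_i - ∂f_i/∂x_j) dx_i ∧ dx_j. Under the identification (dy ∧ dz, dz ∧ dx, dx ∧ dy) ↔ (e_x, e_y, e_z), the coefficients are exactly the components of curl F. Compute:
  ∂R/∂y - ∂Q/∂z = (-x) - (x - 2*y) = -2*x + 2*y
  ∂P/∂z - ∂R/∂x = (-x + 2*y) - (6*x - y + z) = -7*x + 3*y - z
  ∂Q/∂x - ∂P/∂y = (-4*x + z) - (2*z) = -4*x - z.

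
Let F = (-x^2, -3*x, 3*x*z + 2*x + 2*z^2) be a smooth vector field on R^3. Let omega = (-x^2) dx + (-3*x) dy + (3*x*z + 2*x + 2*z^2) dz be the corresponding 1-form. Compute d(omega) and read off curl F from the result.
d(omega) = (0) dy ∧ dz + (-3*z - 2) dz ∧ dx + (-3) dx ∧ dy; curl F = (0, -3*z - 2, -3)

d omega = sum_{i<j} (∂f_j/∂x_i - ∂f_i/∂x_j) dx_i ∧ dx_j. Under the identification (dy ∧ dz, dz ∧ dx, dx ∧ dy) ↔ (e_x, e_y, e_z), the coefficients are exactly the components of curl F. Compute:
  ∂R/∂y - ∂Q/∂z = (0) - (0) = 0
  ∂P/∂z - ∂R/∂x = (0) - (3*z + 2) = -3*z - 2
  ∂Q/∂x - ∂P/∂y = (-3) - (0) = -3.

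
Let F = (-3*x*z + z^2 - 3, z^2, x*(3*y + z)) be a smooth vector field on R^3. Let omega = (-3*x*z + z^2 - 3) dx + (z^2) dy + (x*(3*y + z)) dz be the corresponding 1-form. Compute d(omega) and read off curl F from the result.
d(omega) = (3*x - 2*z) dy ∧ dz + (-3*x - 3*y + z) dz ∧ dx + (0) dx ∧ dy; curl F = (3*x - 2*z, -3*x - 3*y + z, 0)

d omega = sum_{i<j} (∂f_j/∂x_i - ∂f_i/∂x_j) dx_i ∧ dx_j. Under the identification (dy ∧ dz, dz ∧ dx, dx ∧ dy) ↔ (e_x, e_y, e_z), the coefficients are exactly the components of curl F. Compute:
  ∂R/∂y - ∂Q/∂z = (3*x) - (2*z) = 3*x - 2*z
  ∂P/∂z - ∂R/∂x = (-3*x + 2*z) - (3*y + z) = -3*x - 3*y + z
  ∂Q/∂x - ∂P/∂y = (0) - (0) = 0.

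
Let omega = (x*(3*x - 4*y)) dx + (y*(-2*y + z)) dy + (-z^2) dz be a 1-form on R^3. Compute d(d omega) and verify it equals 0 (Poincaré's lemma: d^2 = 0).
d(d omega) = 0

Step 1: d omega = sum_{i<j} (∂f_j/∂x_i - ∂f_i/∂x_j) dx_i ∧ dx_j:
  coeff of dx ∧ dy: 4*x
  coeff of dx ∧ dz: 0
  coeff of dy ∧ dz: -y
Step 2: Apply d again to each 2-form coefficient. The only possible 3-form in R^3 is dx ∧ dy ∧ dz, with coefficient
  ∂(coeff of dy∧dz)/∂x - ∂(coeff of dx∧dz)/∂y + ∂(coeff of dx∧dy)/∂z
  = ∂/∂x (-y) - ∂/∂y (0) + ∂/∂z (4*x).
Each of these terms simplifies to sums of mixed partials that cancel in pairs. The result is 0 (by equality of mixed partials for smooth functions — Schwarz / Clairaut).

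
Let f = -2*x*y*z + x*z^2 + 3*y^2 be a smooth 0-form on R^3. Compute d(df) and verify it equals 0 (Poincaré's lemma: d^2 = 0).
d(df) = 0

Step 1: df = sum_i (∂f/∂x_i) dx_i = (z*(-2*y + z)) dx + (-2*x*z + 6*y) dy + (2*x*(-y + z)) dz.
Step 2: Apply d again. Using the 1-form formula, the coefficient of dx ∧ dy in d(df) is ∂^2 f/∂x ∂y - ∂^2 f/∂y ∂x = (-2*z) - (-2*z) = 0 (equality of mixed partials for smooth f).
Similarly for dx ∧ dz and dy ∧ dz — all coefficients vanish. So d(df) = 0.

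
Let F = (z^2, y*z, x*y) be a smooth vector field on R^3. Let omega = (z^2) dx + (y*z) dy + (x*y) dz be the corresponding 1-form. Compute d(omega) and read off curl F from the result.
d(omega) = (x - y) dy ∧ dz + (-y + 2*z) dz ∧ dx + (0) dx ∧ dy; curl F = (x - y, -y + 2*z, 0)

d omega = sum_{i<j} (∂f_j/∂x_i - ∂f_i/∂x_j) dx_i ∧ dx_j. Under the identification (dy ∧ dz, dz ∧ dx, dx ∧ dy) ↔ (e_x, e_y, e_z), the coefficients are exactly the components of curl F. Compute:
  ∂R/∂y - ∂Q/∂z = (x) - (y) = x - y
  ∂P/∂z - ∂R/∂x = (2*z) - (y) = -y + 2*z
  ∂Q/∂x - ∂P/∂y = (0) - (0) = 0.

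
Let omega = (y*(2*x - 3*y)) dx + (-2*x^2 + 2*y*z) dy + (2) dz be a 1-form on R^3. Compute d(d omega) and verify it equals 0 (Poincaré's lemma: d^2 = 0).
d(d omega) = 0

Step 1: d omega = sum_{i<j} (∂f_j/∂x_i - ∂f_i/∂x_j) dx_i ∧ dx_j:
  coeff of dx ∧ dy: -6*x + 6*y
  coeff of dx ∧ dz: 0
  coeff of dy ∧ dz: -2*y
Step 2: Apply d again to each 2-form coefficient. The only possible 3-form in R^3 is dx ∧ dy ∧ dz, with coefficient
  ∂(coeff of dy∧dz)/∂x - ∂(coeff of dx∧dz)/∂y + ∂(coeff of dx∧dy)/∂z
  = ∂/∂x (-2*y) - ∂/∂y (0) + ∂/∂z (-6*x + 6*y).
Each of these terms simplifies to sums of mixed partials that cancel in pairs. The result is 0 (by equality of mixed partials for smooth functions — Schwarz / Clairaut).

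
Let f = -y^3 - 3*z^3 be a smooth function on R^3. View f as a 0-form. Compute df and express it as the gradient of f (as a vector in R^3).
df = (0) dx + (-3*y^2) dy + (-9*z^2) dz; grad f = (0, -3*y^2, -9*z^2)

For a 0-form f, d f = (∂f/∂x) dx + (∂f/∂y) dy + (∂f/∂z) dz. The components of the vector representation are exactly the entries of grad f in Cartesian coordinates:
  ∂f/∂x = 0
  ∂f/∂y = -3*y^2
  ∂f/∂z = -9*z^2.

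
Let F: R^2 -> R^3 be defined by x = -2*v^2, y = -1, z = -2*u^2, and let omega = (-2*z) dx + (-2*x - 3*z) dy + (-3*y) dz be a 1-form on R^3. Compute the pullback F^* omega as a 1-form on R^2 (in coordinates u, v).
F^* omega = (-12*u) du + (-16*u^2*v) dv

Using F^*(f dg) = (f ∘ F) d(g ∘ F), substitute each coordinate x_i by F_i(u, v) in f_i, and replace dx_i by d F_i = (∂F_i/∂u) du + (∂F_i/∂v) dv.
  For the x component: f_1(F) = 4*u^2; d F_1 = (0) du + (-4*v) dv
  For the y component: f_2(F) = 6*u^2 + 4*v^2; d F_2 = (0) du + (0) dv
  For the z component: f_3(F) = 3; d F_3 = (-4*u) du + (0) dv
Combining and collecting du, dv coefficients:
  coeff of du: -12*u
  coeff of dv: -16*u^2*v
F^* omega = (-12*u) du + (-16*u^2*v) dv.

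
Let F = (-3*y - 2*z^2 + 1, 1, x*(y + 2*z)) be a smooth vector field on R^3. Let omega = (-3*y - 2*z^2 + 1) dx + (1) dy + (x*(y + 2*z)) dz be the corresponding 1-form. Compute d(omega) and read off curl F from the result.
d(omega) = (x) dy ∧ dz + (-y - 6*z) dz ∧ dx + (3) dx ∧ dy; curl F = (x, -y - 6*z, 3)

d omega = sum_{i<j} (∂f_j/∂x_i - ∂f_i/∂x_j) dx_i ∧ dx_j. Under the identification (dy ∧ dz, dz ∧ dx, dx ∧ dy) ↔ (e_x, e_y, e_z), the coefficients are exactly the components of curl F. Compute:
  ∂R/∂y - ∂Q/∂z = (x) - (0) = x
  ∂P/∂z - ∂R/∂x = (-4*z) - (y + 2*z) = -y - 6*z
  ∂Q/∂x - ∂P/∂y = (0) - (-3) = 3.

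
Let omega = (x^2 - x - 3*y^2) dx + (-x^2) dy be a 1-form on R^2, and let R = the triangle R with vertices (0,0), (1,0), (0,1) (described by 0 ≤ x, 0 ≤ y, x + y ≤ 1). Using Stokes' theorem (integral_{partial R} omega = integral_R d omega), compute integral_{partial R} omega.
integral_(partial R) omega = 2/3

Stokes: integral_partial_R omega = integral_R d omega with d omega = (∂Q/∂x - ∂P/∂y) dx ∧ dy.
  ∂Q/∂x = -2*x
  ∂P/∂y = -6*y
  integrand = ∂Q/∂x - ∂P/∂y = -2*x + 6*y.
Integrating over R: integral_0^1 integral_0^{1-x} (-2*x + 6*y) dy dx = 2/3.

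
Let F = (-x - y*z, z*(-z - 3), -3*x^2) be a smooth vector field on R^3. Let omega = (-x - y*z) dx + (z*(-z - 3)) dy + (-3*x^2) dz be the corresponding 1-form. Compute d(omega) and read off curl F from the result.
d(omega) = (2*z + 3) dy ∧ dz + (6*x - y) dz ∧ dx + (z) dx ∧ dy; curl F = (2*z + 3, 6*x - y, z)

d omega = sum_{i<j} (∂f_j/∂x_i - ∂f_i/∂x_j) dx_i ∧ dx_j. Under the identification (dy ∧ dz, dz ∧ dx, dx ∧ dy) ↔ (e_x, e_y, e_z), the coefficients are exactly the components of curl F. Compute:
  ∂R/∂y - ∂Q/∂z = (0) - (-2*z - 3) = 2*z + 3
  ∂P/∂z - ∂R/∂x = (-y) - (-6*x) = 6*x - y
  ∂Q/∂x - ∂P/∂y = (0) - (-z) = z.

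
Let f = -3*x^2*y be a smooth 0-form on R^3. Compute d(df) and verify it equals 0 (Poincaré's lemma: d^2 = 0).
d(df) = 0

Step 1: df = sum_i (∂f/∂x_i) dx_i = (-6*x*y) dx + (-3*x^2) dy + (0) dz.
Step 2: Apply d again. Using the 1-form formula, the coefficient of dx ∧ dy in d(df) is ∂^2 f/∂x ∂y - ∂^2 f/∂y ∂x = (-6*x) - (-6*x) = 0 (equality of mixed partials for smooth f).
Similarly for dx ∧ dz and dy ∧ dz — all coefficients vanish. So d(df) = 0.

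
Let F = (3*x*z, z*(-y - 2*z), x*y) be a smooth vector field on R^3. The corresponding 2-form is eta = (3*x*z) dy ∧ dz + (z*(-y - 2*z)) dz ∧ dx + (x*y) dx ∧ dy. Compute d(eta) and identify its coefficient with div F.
d(eta) = (2*z) dx ∧ dy ∧ dz; div F = 2*z

For a 2-form in R^3 of the form above, applying d gives a 3-form with coefficient ∂P/∂x + ∂Q/∂y + ∂R/∂z:
  ∂P/∂x = 3*z
  ∂Q/∂y = -z
  ∂R/∂z = 0
Sum = 2*z, which is exactly div F.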